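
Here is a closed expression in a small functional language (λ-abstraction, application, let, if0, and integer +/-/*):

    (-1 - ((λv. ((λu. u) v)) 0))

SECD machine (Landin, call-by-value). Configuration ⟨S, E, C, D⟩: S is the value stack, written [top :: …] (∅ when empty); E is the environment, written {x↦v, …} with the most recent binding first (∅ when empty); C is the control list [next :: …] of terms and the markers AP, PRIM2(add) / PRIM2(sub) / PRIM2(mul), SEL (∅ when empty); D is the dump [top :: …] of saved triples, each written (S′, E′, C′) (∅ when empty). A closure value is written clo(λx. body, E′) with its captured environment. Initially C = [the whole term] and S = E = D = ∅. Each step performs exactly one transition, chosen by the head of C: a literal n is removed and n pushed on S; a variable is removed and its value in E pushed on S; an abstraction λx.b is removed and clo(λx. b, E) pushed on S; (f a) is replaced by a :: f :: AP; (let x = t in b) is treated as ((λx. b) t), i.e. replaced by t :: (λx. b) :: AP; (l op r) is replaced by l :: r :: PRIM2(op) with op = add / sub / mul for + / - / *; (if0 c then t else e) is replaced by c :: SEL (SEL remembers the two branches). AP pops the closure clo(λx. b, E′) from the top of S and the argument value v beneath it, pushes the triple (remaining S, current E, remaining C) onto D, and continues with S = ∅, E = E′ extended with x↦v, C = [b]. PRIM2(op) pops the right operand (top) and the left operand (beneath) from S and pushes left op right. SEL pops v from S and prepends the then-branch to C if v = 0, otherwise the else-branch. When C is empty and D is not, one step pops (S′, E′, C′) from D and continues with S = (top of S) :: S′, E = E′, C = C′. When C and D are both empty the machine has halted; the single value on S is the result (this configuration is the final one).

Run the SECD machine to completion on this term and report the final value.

t=0: [S=∅ | E=∅ | C=[(-1 - ((λv. ((λu. u) v)) 0))] | D=∅]
t=1: [S=∅ | E=∅ | C=[-1 :: ((λv. ((λu. u) v)) 0) :: PRIM2(sub)] | D=∅]
t=2: [S=[-1] | E=∅ | C=[((λv. ((λu. u) v)) 0) :: PRIM2(sub)] | D=∅]
t=3: [S=[-1] | E=∅ | C=[0 :: (λv. ((λu. u) v)) :: AP :: PRIM2(sub)] | D=∅]
t=4: [S=[0 :: -1] | E=∅ | C=[(λv. ((λu. u) v)) :: AP :: PRIM2(sub)] | D=∅]
t=5: [S=[clo(λv. ((λu. u) v), ∅) :: 0 :: -1] | E=∅ | C=[AP :: PRIM2(sub)] | D=∅]
t=6: [S=∅ | E={v↦0} | C=[((λu. u) v)] | D=[([-1], ∅, [PRIM2(sub)])]]
t=7: [S=∅ | E={v↦0} | C=[v :: (λu. u) :: AP] | D=[([-1], ∅, [PRIM2(sub)])]]
t=8: [S=[0] | E={v↦0} | C=[(λu. u) :: AP] | D=[([-1], ∅, [PRIM2(sub)])]]
t=9: [S=[clo(λu. u, {v↦0}) :: 0] | E={v↦0} | C=[AP] | D=[([-1], ∅, [PRIM2(sub)])]]
t=10: [S=∅ | E={u↦0, v↦0} | C=[u] | D=[(∅, {v↦0}, ∅) :: ([-1], ∅, [PRIM2(sub)])]]
t=11: [S=[0] | E={u↦0, v↦0} | C=∅ | D=[(∅, {v↦0}, ∅) :: ([-1], ∅, [PRIM2(sub)])]]
t=12: [S=[0] | E={v↦0} | C=∅ | D=[([-1], ∅, [PRIM2(sub)])]]
t=13: [S=[0 :: -1] | E=∅ | C=[PRIM2(sub)] | D=∅]
t=14: [S=[-1] | E=∅ | C=∅ | D=∅]
→ final value -1

Answer: -1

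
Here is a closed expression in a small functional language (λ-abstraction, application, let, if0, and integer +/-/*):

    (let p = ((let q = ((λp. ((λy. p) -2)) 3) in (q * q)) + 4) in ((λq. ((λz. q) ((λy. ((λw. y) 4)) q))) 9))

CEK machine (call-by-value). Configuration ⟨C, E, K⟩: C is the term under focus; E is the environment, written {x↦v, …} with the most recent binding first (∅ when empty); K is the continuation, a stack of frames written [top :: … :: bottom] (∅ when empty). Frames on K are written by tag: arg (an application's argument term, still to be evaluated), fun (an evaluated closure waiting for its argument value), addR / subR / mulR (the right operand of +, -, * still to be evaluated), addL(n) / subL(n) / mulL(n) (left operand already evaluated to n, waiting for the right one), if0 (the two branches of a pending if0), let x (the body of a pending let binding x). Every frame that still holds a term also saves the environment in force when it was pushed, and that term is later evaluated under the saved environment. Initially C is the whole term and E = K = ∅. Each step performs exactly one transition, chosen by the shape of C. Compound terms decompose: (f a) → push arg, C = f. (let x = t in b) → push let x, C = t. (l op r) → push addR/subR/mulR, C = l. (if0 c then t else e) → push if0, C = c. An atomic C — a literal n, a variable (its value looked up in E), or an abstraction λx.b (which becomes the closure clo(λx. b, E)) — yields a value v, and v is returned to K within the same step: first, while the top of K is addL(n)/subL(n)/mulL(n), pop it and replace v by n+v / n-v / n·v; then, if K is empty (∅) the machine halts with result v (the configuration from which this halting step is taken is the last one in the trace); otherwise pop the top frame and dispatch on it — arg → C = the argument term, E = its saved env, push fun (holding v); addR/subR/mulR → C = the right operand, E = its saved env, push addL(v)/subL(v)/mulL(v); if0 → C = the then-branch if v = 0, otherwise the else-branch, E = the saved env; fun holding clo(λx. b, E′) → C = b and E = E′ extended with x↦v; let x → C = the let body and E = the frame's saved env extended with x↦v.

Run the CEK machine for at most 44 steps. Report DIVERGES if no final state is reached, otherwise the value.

Answer: 9

Execution trace:
t=0: ⟨C=(let p = ((let q = ((λp. ((λy. p) -2)) 3) in (q * q)) + 4) in ((λq. ((λz. q) ((λy. ((λw. y) 4)) q))) 9)); E=∅; K=∅⟩
t=1: ⟨C=((let q = ((λp. ((λy. p) -2)) 3) in (q * q)) + 4); E=∅; K=[let p]⟩
t=2: ⟨C=(let q = ((λp. ((λy. p) -2)) 3) in (q * q)); E=∅; K=[addR :: let p]⟩
t=3: ⟨C=((λp. ((λy. p) -2)) 3); E=∅; K=[let q :: addR :: let p]⟩
t=4: ⟨C=(λp. ((λy. p) -2)); E=∅; K=[arg :: let q :: addR :: let p]⟩
t=5: ⟨C=3; E=∅; K=[fun :: let q :: addR :: let p]⟩
t=6: ⟨C=((λy. p) -2); E={p↦3}; K=[let q :: addR :: let p]⟩
t=7: ⟨C=(λy. p); E={p↦3}; K=[arg :: let q :: addR :: let p]⟩
t=8: ⟨C=-2; E={p↦3}; K=[fun :: let q :: addR :: let p]⟩
t=9: ⟨C=p; E={y↦-2, p↦3}; K=[let q :: addR :: let p]⟩
t=10: ⟨C=(q * q); E={q↦3}; K=[addR :: let p]⟩
t=11: ⟨C=q; E={q↦3}; K=[mulR :: addR :: let p]⟩
t=12: ⟨C=q; E={q↦3}; K=[mulL(3) :: addR :: let p]⟩
t=13: ⟨C=4; E=∅; K=[addL(9) :: let p]⟩
t=14: ⟨C=((λq. ((λz. q) ((λy. ((λw. y) 4)) q))) 9); E={p↦13}; K=∅⟩
t=15: ⟨C=(λq. ((λz. q) ((λy. ((λw. y) 4)) q))); E={p↦13}; K=[arg]⟩
t=16: ⟨C=9; E={p↦13}; K=[fun]⟩
t=17: ⟨C=((λz. q) ((λy. ((λw. y) 4)) q)); E={q↦9, p↦13}; K=∅⟩
t=18: ⟨C=(λz. q); E={q↦9, p↦13}; K=[arg]⟩
t=19: ⟨C=((λy. ((λw. y) 4)) q); E={q↦9, p↦13}; K=[fun]⟩
t=20: ⟨C=(λy. ((λw. y) 4)); E={q↦9, p↦13}; K=[arg :: fun]⟩
t=21: ⟨C=q; E={q↦9, p↦13}; K=[fun :: fun]⟩
t=22: ⟨C=((λw. y) 4); E={y↦9, q↦9, p↦13}; K=[fun]⟩
t=23: ⟨C=(λw. y); E={y↦9, q↦9, p↦13}; K=[arg :: fun]⟩
t=24: ⟨C=4; E={y↦9, q↦9, p↦13}; K=[fun :: fun]⟩
t=25: ⟨C=y; E={w↦4, y↦9, q↦9, p↦13}; K=[fun]⟩
t=26: ⟨C=q; E={z↦9, q↦9, p↦13}; K=∅⟩
→ final value 9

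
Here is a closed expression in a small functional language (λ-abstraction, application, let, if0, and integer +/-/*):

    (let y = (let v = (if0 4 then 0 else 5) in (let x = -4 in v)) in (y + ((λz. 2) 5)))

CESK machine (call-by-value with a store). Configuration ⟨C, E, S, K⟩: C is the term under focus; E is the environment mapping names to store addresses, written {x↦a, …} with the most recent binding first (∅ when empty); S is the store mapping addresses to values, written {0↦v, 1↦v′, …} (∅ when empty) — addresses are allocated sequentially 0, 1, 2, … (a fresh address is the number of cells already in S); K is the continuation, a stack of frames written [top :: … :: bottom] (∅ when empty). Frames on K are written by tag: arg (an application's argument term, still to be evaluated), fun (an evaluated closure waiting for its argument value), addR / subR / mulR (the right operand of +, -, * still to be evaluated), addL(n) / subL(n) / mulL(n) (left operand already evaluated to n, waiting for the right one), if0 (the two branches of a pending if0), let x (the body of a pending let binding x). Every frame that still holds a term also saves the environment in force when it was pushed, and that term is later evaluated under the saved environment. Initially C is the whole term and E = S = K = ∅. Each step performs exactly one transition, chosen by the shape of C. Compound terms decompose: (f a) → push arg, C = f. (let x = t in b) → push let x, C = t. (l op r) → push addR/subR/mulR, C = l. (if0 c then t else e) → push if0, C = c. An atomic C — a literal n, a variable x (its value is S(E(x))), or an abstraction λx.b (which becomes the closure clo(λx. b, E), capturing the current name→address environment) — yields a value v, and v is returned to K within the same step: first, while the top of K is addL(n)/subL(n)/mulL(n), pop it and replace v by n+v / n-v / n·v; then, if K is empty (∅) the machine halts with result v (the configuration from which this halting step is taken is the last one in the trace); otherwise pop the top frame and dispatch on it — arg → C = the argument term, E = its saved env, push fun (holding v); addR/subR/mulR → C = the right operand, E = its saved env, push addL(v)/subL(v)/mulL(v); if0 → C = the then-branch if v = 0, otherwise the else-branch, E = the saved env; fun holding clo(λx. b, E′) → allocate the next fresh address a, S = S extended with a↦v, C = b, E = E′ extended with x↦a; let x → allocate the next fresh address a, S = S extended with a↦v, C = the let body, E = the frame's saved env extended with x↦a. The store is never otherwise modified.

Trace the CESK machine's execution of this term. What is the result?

[0] <C=(let y = (let v = (if0 4 then 0 else 5) in (let x = -4 in v)) in (y + ((λz. 2) 5))), E=∅, S=∅, K=∅>
[1] <C=(let v = (if0 4 then 0 else 5) in (let x = -4 in v)), E=∅, S=∅, K=[let y]>
[2] <C=(if0 4 then 0 else 5), E=∅, S=∅, K=[let v :: let y]>
[3] <C=4, E=∅, S=∅, K=[if0 :: let v :: let y]>
[4] <C=5, E=∅, S=∅, K=[let v :: let y]>
[5] <C=(let x = -4 in v), E={v↦0}, S={0↦5}, K=[let y]>
[6] <C=-4, E={v↦0}, S={0↦5}, K=[let x :: let y]>
[7] <C=v, E={x↦1, v↦0}, S={0↦5, 1↦-4}, K=[let y]>
[8] <C=(y + ((λz. 2) 5)), E={y↦2}, S={0↦5, 1↦-4, 2↦5}, K=∅>
[9] <C=y, E={y↦2}, S={0↦5, 1↦-4, 2↦5}, K=[addR]>
[10] <C=((λz. 2) 5), E={y↦2}, S={0↦5, 1↦-4, 2↦5}, K=[addL(5)]>
[11] <C=(λz. 2), E={y↦2}, S={0↦5, 1↦-4, 2↦5}, K=[arg :: addL(5)]>
[12] <C=5, E={y↦2}, S={0↦5, 1↦-4, 2↦5}, K=[fun :: addL(5)]>
[13] <C=2, E={z↦3, y↦2}, S={0↦5, 1↦-4, 2↦5, 3↦5}, K=[addL(5)]>
→ final value 7

Answer: 7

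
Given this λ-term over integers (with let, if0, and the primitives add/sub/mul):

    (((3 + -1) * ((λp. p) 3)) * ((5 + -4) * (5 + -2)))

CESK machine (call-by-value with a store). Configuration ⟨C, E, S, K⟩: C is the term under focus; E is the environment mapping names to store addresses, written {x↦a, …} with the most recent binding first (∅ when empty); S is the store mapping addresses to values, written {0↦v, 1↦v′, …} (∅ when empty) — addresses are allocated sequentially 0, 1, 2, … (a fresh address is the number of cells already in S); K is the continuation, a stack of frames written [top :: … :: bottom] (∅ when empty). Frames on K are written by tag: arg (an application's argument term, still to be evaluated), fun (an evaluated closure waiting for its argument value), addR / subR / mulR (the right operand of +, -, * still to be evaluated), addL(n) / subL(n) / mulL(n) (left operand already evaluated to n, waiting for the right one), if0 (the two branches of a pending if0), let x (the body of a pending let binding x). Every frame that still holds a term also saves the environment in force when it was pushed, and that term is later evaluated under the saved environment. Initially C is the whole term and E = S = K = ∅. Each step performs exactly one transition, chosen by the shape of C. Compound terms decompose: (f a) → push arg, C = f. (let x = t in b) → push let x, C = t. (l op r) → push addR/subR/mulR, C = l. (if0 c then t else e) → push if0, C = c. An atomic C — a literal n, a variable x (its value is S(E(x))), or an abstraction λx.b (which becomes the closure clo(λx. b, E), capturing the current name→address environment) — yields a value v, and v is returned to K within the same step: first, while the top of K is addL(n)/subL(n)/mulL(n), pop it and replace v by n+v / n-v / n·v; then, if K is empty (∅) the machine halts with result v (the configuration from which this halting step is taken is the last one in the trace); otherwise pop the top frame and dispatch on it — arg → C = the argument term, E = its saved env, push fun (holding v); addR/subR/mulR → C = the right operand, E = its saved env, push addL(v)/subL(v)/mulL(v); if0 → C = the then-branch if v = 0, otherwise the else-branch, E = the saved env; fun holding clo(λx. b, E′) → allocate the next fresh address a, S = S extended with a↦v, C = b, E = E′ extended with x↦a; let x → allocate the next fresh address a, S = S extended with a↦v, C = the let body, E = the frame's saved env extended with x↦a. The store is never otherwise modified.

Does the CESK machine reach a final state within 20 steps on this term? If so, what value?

t=0: <C=(((3 + -1) * ((λp. p) 3)) * ((5 + -4) * (5 + -2))), E=∅, S=∅, K=∅>
t=1: <C=((3 + -1) * ((λp. p) 3)), E=∅, S=∅, K=[mulR]>
t=2: <C=(3 + -1), E=∅, S=∅, K=[mulR :: mulR]>
t=3: <C=3, E=∅, S=∅, K=[addR :: mulR :: mulR]>
t=4: <C=-1, E=∅, S=∅, K=[addL(3) :: mulR :: mulR]>
t=5: <C=((λp. p) 3), E=∅, S=∅, K=[mulL(2) :: mulR]>
t=6: <C=(λp. p), E=∅, S=∅, K=[arg :: mulL(2) :: mulR]>
t=7: <C=3, E=∅, S=∅, K=[fun :: mulL(2) :: mulR]>
t=8: <C=p, E={p↦0}, S={0↦3}, K=[mulL(2) :: mulR]>
t=9: <C=((5 + -4) * (5 + -2)), E=∅, S={0↦3}, K=[mulL(6)]>
t=10: <C=(5 + -4), E=∅, S={0↦3}, K=[mulR :: mulL(6)]>
t=11: <C=5, E=∅, S={0↦3}, K=[addR :: mulR :: mulL(6)]>
t=12: <C=-4, E=∅, S={0↦3}, K=[addL(5) :: mulR :: mulL(6)]>
t=13: <C=(5 + -2), E=∅, S={0↦3}, K=[mulL(1) :: mulL(6)]>
t=14: <C=5, E=∅, S={0↦3}, K=[addR :: mulL(1) :: mulL(6)]>
t=15: <C=-2, E=∅, S={0↦3}, K=[addL(5) :: mulL(1) :: mulL(6)]>
→ final value 18

Answer: 18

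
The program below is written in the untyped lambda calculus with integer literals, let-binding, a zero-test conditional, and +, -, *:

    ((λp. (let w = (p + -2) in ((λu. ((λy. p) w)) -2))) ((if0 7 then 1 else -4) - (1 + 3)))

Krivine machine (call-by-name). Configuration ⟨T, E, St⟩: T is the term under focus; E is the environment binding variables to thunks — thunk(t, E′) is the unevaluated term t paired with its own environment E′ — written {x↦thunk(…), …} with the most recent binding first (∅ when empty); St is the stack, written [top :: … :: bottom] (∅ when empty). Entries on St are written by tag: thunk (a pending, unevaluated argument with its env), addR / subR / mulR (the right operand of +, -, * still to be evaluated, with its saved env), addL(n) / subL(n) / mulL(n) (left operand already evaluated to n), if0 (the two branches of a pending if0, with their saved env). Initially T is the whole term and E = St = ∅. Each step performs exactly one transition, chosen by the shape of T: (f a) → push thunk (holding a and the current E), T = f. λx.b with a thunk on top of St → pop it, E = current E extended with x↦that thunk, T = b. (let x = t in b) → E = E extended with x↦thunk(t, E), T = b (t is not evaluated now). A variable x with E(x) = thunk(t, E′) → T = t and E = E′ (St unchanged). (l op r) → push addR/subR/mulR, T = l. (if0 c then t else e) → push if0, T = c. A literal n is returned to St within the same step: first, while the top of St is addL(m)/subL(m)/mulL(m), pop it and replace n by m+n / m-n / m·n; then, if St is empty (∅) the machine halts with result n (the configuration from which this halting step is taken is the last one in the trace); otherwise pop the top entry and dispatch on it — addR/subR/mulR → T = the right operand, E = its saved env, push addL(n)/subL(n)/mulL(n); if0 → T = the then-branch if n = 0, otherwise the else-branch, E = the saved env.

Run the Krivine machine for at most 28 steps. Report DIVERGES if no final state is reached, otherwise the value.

Answer: -8

Machine steps:
[0] ⟨T=((λp. (let w = (p + -2) in ((λu. ((λy. p) w)) -2))) ((if0 7 then 1 else -4) - (1 + 3))); E=∅; St=∅⟩
[1] ⟨T=(λp. (let w = (p + -2) in ((λu. ((λy. p) w)) -2))); E=∅; St=[thunk]⟩
[2] ⟨T=(let w = (p + -2) in ((λu. ((λy. p) w)) -2)); E={p↦thunk(((if0 7 then 1 else -4) - (1 + 3)), ∅)}; St=∅⟩
[3] ⟨T=((λu. ((λy. p) w)) -2); E={w↦thunk((p + -2), {p↦thunk(((if0 7 then 1 else -4) - (1 + 3)), ∅)}), p↦thunk(((if0 7 then 1 else -4) - (1 + 3)), ∅)}; St=∅⟩
[4] ⟨T=(λu. ((λy. p) w)); E={w↦thunk((p + -2), {p↦thunk(((if0 7 then 1 else -4) - (1 + 3)), ∅)}), p↦thunk(((if0 7 then 1 else -4) - (1 + 3)), ∅)}; St=[thunk]⟩
[5] ⟨T=((λy. p) w); E={u↦thunk(-2, {w↦thunk((p + -2), {p↦thunk(((if0 7 then 1 else -4) - (1 + 3)), ∅)}), p↦thunk(((if0 7 then 1 else -4) - (1 + 3)), ∅)}), w↦thunk((p + -2), {p↦thunk(((if0 7 then 1 else -4) - (1 + 3)), ∅)}), p↦thunk(((if0 7 then 1 else -4) - (1 + 3)), ∅)}; St=∅⟩
[6] ⟨T=(λy. p); E={u↦thunk(-2, {w↦thunk((p + -2), {p↦thunk(((if0 7 then 1 else -4) - (1 + 3)), ∅)}), p↦thunk(((if0 7 then 1 else -4) - (1 + 3)), ∅)}), w↦thunk((p + -2), {p↦thunk(((if0 7 then 1 else -4) - (1 + 3)), ∅)}), p↦thunk(((if0 7 then 1 else -4) - (1 + 3)), ∅)}; St=[thunk]⟩
[7] ⟨T=p; E={y↦thunk(w, {u↦thunk(-2, {w↦thunk((p + -2), {p↦thunk(((if0 7 then 1 else -4) - (1 + 3)), ∅)}), p↦thunk(((if0 7 then 1 else -4) - (1 + 3)), ∅)}), w↦thunk((p + -2), {p↦thunk(((if0 7 then 1 else -4) - (1 + 3)), ∅)}), p↦thunk(((if0 7 then 1 else -4) - (1 + 3)), ∅)}), u↦thunk(-2, {w↦thunk((p + -2), {p↦thunk(((if0 7 then 1 else -4) - (1 + 3)), ∅)}), p↦thunk(((if0 7 then 1 else -4) - (1 + 3)), ∅)}), w↦thunk((p + -2), {p↦thunk(((if0 7 then 1 else -4) - (1 + 3)), ∅)}), p↦thunk(((if0 7 then 1 else -4) - (1 + 3)), ∅)}; St=∅⟩
[8] ⟨T=((if0 7 then 1 else -4) - (1 + 3)); E=∅; St=∅⟩
[9] ⟨T=(if0 7 then 1 else -4); E=∅; St=[subR]⟩
[10] ⟨T=7; E=∅; St=[if0 :: subR]⟩
[11] ⟨T=-4; E=∅; St=[subR]⟩
[12] ⟨T=(1 + 3); E=∅; St=[subL(-4)]⟩
[13] ⟨T=1; E=∅; St=[addR :: subL(-4)]⟩
[14] ⟨T=3; E=∅; St=[addL(1) :: subL(-4)]⟩
→ final value -8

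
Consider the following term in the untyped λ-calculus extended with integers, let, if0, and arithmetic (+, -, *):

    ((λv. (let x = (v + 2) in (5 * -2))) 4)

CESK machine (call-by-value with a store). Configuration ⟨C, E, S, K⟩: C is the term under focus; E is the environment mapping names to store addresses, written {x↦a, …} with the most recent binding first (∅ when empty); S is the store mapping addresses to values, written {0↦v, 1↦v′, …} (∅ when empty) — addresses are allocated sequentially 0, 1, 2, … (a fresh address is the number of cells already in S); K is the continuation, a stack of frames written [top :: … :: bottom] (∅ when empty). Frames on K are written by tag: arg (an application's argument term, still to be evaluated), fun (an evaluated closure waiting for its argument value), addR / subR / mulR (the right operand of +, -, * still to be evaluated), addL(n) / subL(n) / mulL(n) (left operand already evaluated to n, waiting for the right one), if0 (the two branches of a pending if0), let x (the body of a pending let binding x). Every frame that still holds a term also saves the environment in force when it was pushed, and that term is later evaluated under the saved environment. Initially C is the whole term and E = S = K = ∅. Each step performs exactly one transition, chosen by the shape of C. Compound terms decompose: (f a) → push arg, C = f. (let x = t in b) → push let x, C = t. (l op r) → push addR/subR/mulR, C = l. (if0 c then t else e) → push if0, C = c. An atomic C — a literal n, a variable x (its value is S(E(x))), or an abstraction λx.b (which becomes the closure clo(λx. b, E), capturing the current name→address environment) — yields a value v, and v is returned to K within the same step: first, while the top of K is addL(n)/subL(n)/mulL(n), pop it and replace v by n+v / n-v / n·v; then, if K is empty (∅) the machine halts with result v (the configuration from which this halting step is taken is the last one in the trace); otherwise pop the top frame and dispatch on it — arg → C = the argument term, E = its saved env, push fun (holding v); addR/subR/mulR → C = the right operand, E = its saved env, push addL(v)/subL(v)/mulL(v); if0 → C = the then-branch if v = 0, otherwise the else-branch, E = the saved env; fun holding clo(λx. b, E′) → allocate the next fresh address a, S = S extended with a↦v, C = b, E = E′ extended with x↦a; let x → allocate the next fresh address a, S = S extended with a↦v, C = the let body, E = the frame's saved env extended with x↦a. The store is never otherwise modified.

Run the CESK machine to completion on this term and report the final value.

step 0: <C=((λv. (let x = (v + 2) in (5 * -2))) 4), E=∅, S=∅, K=∅>
step 1: <C=(λv. (let x = (v + 2) in (5 * -2))), E=∅, S=∅, K=[arg]>
step 2: <C=4, E=∅, S=∅, K=[fun]>
step 3: <C=(let x = (v + 2) in (5 * -2)), E={v↦0}, S={0↦4}, K=∅>
step 4: <C=(v + 2), E={v↦0}, S={0↦4}, K=[let x]>
step 5: <C=v, E={v↦0}, S={0↦4}, K=[addR :: let x]>
step 6: <C=2, E={v↦0}, S={0↦4}, K=[addL(4) :: let x]>
step 7: <C=(5 * -2), E={x↦1, v↦0}, S={0↦4, 1↦6}, K=∅>
step 8: <C=5, E={x↦1, v↦0}, S={0↦4, 1↦6}, K=[mulR]>
step 9: <C=-2, E={x↦1, v↦0}, S={0↦4, 1↦6}, K=[mulL(5)]>
→ final value -10

Answer: -10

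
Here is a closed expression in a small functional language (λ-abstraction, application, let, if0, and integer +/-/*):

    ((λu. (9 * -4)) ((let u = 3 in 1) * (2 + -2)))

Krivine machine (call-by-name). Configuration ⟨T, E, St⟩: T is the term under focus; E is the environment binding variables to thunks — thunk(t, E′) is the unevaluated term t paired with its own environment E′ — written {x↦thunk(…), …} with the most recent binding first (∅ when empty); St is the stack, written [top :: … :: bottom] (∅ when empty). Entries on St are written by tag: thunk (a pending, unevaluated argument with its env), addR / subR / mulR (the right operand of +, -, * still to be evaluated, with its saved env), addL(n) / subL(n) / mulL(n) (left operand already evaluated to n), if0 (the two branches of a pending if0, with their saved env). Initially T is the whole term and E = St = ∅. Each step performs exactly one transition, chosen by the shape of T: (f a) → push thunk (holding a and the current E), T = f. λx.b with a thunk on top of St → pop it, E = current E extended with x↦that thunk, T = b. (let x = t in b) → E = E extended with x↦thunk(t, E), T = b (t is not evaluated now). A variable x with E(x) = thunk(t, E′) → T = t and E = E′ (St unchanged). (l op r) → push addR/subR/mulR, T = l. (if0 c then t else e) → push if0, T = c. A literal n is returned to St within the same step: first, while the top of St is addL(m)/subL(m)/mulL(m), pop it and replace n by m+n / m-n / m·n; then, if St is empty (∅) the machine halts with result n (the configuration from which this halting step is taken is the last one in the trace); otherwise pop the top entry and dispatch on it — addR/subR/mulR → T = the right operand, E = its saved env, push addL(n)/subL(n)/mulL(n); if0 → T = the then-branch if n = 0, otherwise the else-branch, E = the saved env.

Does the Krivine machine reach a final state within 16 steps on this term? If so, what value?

step 0: ⟨T=((λu. (9 * -4)) ((let u = 3 in 1) * (2 + -2))); E=∅; St=∅⟩
step 1: ⟨T=(λu. (9 * -4)); E=∅; St=[thunk]⟩
step 2: ⟨T=(9 * -4); E={u↦thunk(((let u = 3 in 1) * (2 + -2)), ∅)}; St=∅⟩
step 3: ⟨T=9; E={u↦thunk(((let u = 3 in 1) * (2 + -2)), ∅)}; St=[mulR]⟩
step 4: ⟨T=-4; E={u↦thunk(((let u = 3 in 1) * (2 + -2)), ∅)}; St=[mulL(9)]⟩
→ final value -36

Answer: -36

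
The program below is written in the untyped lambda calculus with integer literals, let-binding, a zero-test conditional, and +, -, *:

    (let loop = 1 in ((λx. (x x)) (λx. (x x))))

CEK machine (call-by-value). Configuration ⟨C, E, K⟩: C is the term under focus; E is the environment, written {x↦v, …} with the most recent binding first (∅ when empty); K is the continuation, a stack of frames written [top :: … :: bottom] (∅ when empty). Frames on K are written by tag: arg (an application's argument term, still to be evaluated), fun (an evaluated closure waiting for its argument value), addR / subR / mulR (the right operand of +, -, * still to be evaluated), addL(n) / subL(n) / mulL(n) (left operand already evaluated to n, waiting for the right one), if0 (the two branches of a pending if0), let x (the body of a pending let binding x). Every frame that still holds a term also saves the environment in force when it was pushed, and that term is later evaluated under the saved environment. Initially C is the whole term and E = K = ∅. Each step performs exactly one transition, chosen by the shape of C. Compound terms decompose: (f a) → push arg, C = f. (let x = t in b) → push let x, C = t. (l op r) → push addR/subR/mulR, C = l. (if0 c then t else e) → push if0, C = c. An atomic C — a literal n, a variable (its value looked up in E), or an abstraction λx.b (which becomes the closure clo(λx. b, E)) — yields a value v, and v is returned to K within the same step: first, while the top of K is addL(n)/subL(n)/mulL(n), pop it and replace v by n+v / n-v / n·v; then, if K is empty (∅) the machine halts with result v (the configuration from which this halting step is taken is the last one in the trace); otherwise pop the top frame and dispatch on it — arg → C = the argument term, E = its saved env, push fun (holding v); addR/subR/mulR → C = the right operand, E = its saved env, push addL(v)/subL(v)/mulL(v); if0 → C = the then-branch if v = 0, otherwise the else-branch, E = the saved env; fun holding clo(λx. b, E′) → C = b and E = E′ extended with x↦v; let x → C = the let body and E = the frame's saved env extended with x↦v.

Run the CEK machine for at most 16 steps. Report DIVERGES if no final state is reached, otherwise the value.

Answer: DIVERGES (no final state within 16 steps)

Derivation:
[0] [C=(let loop = 1 in ((λx. (x x)) (λx. (x x)))) | E=∅ | K=∅]
[1] [C=1 | E=∅ | K=[let loop]]
[2] [C=((λx. (x x)) (λx. (x x))) | E={loop↦1} | K=∅]
[3] [C=(λx. (x x)) | E={loop↦1} | K=[arg]]
[4] [C=(λx. (x x)) | E={loop↦1} | K=[fun]]
[5] [C=(x x) | E={x↦clo(λx. (x x), {loop↦1}), loop↦1} | K=∅]
[6] [C=x | E={x↦clo(λx. (x x), {loop↦1}), loop↦1} | K=[arg]]
[7] [C=x | E={x↦clo(λx. (x x), {loop↦1}), loop↦1} | K=[fun]]
… configuration repeats with period 3 (steps 5–7 recur indefinitely) …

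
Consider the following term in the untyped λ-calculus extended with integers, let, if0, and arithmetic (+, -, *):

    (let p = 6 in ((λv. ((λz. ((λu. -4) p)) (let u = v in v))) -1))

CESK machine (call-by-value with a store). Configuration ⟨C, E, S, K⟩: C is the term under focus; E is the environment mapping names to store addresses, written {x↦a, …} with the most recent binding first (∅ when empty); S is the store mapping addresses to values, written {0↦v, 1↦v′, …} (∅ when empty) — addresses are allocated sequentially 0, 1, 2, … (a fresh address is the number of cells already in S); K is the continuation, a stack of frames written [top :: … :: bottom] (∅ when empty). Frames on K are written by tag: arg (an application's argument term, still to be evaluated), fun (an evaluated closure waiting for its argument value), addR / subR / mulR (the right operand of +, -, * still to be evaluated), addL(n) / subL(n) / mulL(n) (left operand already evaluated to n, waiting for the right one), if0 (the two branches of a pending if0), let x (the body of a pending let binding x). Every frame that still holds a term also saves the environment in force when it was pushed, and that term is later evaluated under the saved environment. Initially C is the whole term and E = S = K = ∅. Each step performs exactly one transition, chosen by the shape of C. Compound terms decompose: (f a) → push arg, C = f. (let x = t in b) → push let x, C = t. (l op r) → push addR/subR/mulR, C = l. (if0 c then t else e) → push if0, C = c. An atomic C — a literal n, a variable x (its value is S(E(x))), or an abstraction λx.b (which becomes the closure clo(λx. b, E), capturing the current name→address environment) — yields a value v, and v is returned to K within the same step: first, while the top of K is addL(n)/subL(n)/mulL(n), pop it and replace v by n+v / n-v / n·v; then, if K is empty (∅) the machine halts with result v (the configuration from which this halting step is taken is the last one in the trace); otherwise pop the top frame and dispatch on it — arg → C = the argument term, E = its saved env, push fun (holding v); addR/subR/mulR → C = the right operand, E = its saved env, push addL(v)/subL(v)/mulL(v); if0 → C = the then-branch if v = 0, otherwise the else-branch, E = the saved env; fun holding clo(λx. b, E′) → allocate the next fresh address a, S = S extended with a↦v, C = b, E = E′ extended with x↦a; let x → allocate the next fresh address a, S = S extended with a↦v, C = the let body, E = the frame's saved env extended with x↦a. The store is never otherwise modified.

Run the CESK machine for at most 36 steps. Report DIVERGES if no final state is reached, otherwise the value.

Answer: -4

Machine steps:
step 0: [C=(let p = 6 in ((λv. ((λz. ((λu. -4) p)) (let u = v in v))) -1)) | E=∅ | S=∅ | K=∅]
step 1: [C=6 | E=∅ | S=∅ | K=[let p]]
step 2: [C=((λv. ((λz. ((λu. -4) p)) (let u = v in v))) -1) | E={p↦0} | S={0↦6} | K=∅]
step 3: [C=(λv. ((λz. ((λu. -4) p)) (let u = v in v))) | E={p↦0} | S={0↦6} | K=[arg]]
step 4: [C=-1 | E={p↦0} | S={0↦6} | K=[fun]]
step 5: [C=((λz. ((λu. -4) p)) (let u = v in v)) | E={v↦1, p↦0} | S={0↦6, 1↦-1} | K=∅]
step 6: [C=(λz. ((λu. -4) p)) | E={v↦1, p↦0} | S={0↦6, 1↦-1} | K=[arg]]
step 7: [C=(let u = v in v) | E={v↦1, p↦0} | S={0↦6, 1↦-1} | K=[fun]]
step 8: [C=v | E={v↦1, p↦0} | S={0↦6, 1↦-1} | K=[let u :: fun]]
step 9: [C=v | E={u↦2, v↦1, p↦0} | S={0↦6, 1↦-1, 2↦-1} | K=[fun]]
step 10: [C=((λu. -4) p) | E={z↦3, v↦1, p↦0} | S={0↦6, 1↦-1, 2↦-1, 3↦-1} | K=∅]
step 11: [C=(λu. -4) | E={z↦3, v↦1, p↦0} | S={0↦6, 1↦-1, 2↦-1, 3↦-1} | K=[arg]]
step 12: [C=p | E={z↦3, v↦1, p↦0} | S={0↦6, 1↦-1, 2↦-1, 3↦-1} | K=[fun]]
step 13: [C=-4 | E={u↦4, z↦3, v↦1, p↦0} | S={0↦6, 1↦-1, 2↦-1, 3↦-1, 4↦6} | K=∅]
→ final value -4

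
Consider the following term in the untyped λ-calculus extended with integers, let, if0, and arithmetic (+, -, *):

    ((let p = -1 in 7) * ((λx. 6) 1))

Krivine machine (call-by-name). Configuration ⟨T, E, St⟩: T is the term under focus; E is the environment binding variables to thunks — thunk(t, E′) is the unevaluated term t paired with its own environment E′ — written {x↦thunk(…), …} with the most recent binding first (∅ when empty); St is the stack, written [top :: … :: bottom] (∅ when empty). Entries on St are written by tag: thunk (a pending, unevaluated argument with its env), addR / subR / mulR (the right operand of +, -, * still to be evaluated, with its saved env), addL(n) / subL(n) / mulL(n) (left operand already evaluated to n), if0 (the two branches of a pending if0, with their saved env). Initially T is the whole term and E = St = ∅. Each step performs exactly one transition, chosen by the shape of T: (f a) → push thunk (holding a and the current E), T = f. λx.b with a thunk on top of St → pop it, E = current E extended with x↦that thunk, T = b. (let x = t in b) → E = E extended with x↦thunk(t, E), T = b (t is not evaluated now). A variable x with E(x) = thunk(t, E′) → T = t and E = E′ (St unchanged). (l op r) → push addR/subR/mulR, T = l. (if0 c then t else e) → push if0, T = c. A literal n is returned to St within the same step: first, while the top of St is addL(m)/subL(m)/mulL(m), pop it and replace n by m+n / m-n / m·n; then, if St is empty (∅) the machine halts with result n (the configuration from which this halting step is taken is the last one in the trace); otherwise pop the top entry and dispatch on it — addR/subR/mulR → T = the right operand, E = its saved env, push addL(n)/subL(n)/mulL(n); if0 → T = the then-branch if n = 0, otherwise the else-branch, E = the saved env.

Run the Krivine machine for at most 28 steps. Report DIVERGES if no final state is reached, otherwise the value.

Answer: 42

Derivation:
0. ⟨T=((let p = -1 in 7) * ((λx. 6) 1)); E=∅; St=∅⟩
1. ⟨T=(let p = -1 in 7); E=∅; St=[mulR]⟩
2. ⟨T=7; E={p↦thunk(-1, ∅)}; St=[mulR]⟩
3. ⟨T=((λx. 6) 1); E=∅; St=[mulL(7)]⟩
4. ⟨T=(λx. 6); E=∅; St=[thunk :: mulL(7)]⟩
5. ⟨T=6; E={x↦thunk(1, ∅)}; St=[mulL(7)]⟩
→ final value 42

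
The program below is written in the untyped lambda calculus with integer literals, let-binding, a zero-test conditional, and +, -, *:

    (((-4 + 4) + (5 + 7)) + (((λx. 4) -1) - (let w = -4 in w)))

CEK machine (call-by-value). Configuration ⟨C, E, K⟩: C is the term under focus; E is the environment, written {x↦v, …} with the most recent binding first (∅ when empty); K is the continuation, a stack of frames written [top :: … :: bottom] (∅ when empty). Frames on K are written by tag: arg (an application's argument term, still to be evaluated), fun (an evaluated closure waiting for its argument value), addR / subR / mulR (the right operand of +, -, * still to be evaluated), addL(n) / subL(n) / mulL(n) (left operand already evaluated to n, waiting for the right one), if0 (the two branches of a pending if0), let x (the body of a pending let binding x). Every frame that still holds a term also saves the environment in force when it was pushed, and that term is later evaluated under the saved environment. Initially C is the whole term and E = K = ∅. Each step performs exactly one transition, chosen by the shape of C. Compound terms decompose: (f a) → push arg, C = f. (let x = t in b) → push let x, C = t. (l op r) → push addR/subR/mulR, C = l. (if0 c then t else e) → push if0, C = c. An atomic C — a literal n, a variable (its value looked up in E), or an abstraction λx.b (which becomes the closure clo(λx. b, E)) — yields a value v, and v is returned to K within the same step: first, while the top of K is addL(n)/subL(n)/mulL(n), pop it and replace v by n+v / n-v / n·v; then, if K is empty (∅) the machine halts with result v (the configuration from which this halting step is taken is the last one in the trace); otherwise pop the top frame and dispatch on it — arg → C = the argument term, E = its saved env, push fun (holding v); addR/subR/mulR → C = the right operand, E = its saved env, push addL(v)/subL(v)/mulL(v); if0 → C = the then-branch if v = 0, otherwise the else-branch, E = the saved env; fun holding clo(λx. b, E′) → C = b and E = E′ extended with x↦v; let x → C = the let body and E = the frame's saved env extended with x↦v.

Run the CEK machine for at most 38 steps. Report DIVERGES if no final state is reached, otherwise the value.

Answer: 20

Derivation:
0. ⟨C=(((-4 + 4) + (5 + 7)) + (((λx. 4) -1) - (let w = -4 in w))); E=∅; K=∅⟩
1. ⟨C=((-4 + 4) + (5 + 7)); E=∅; K=[addR]⟩
2. ⟨C=(-4 + 4); E=∅; K=[addR :: addR]⟩
3. ⟨C=-4; E=∅; K=[addR :: addR :: addR]⟩
4. ⟨C=4; E=∅; K=[addL(-4) :: addR :: addR]⟩
5. ⟨C=(5 + 7); E=∅; K=[addL(0) :: addR]⟩
6. ⟨C=5; E=∅; K=[addR :: addL(0) :: addR]⟩
7. ⟨C=7; E=∅; K=[addL(5) :: addL(0) :: addR]⟩
8. ⟨C=(((λx. 4) -1) - (let w = -4 in w)); E=∅; K=[addL(12)]⟩
9. ⟨C=((λx. 4) -1); E=∅; K=[subR :: addL(12)]⟩
10. ⟨C=(λx. 4); E=∅; K=[arg :: subR :: addL(12)]⟩
11. ⟨C=-1; E=∅; K=[fun :: subR :: addL(12)]⟩
12. ⟨C=4; E={x↦-1}; K=[subR :: addL(12)]⟩
13. ⟨C=(let w = -4 in w); E=∅; K=[subL(4) :: addL(12)]⟩
14. ⟨C=-4; E=∅; K=[let w :: subL(4) :: addL(12)]⟩
15. ⟨C=w; E={w↦-4}; K=[subL(4) :: addL(12)]⟩
→ final value 20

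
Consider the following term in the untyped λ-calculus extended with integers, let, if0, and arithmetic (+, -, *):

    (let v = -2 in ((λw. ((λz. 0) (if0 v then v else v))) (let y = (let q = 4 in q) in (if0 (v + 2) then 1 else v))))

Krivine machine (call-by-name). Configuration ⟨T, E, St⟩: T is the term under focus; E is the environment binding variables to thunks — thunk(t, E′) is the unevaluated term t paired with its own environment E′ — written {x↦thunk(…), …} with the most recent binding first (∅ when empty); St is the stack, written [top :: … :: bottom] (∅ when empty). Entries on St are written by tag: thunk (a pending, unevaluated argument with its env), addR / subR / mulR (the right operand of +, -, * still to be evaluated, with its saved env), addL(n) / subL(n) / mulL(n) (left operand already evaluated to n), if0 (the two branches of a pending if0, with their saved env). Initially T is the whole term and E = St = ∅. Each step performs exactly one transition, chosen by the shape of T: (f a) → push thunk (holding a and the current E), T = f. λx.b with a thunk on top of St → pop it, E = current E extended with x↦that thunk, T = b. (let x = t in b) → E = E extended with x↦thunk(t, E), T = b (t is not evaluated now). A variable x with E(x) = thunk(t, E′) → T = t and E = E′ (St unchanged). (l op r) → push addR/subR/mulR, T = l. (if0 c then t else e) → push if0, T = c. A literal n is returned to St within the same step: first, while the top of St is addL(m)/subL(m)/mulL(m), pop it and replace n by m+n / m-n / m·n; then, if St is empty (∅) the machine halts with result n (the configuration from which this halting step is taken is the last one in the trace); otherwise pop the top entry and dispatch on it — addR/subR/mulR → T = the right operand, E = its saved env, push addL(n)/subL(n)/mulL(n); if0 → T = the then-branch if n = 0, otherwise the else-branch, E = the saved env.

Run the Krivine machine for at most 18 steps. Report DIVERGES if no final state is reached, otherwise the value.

Answer: 0

Derivation:
0. ⟨T=(let v = -2 in ((λw. ((λz. 0) (if0 v then v else v))) (let y = (let q = 4 in q) in (if0 (v + 2) then 1 else v)))); E=∅; St=∅⟩
1. ⟨T=((λw. ((λz. 0) (if0 v then v else v))) (let y = (let q = 4 in q) in (if0 (v + 2) then 1 else v))); E={v↦thunk(-2, ∅)}; St=∅⟩
2. ⟨T=(λw. ((λz. 0) (if0 v then v else v))); E={v↦thunk(-2, ∅)}; St=[thunk]⟩
3. ⟨T=((λz. 0) (if0 v then v else v)); E={w↦thunk((let y = (let q = 4 in q) in (if0 (v + 2) then 1 else v)), {v↦thunk(-2, ∅)}), v↦thunk(-2, ∅)}; St=∅⟩
4. ⟨T=(λz. 0); E={w↦thunk((let y = (let q = 4 in q) in (if0 (v + 2) then 1 else v)), {v↦thunk(-2, ∅)}), v↦thunk(-2, ∅)}; St=[thunk]⟩
5. ⟨T=0; E={z↦thunk((if0 v then v else v), {w↦thunk((let y = (let q = 4 in q) in (if0 (v + 2) then 1 else v)), {v↦thunk(-2, ∅)}), v↦thunk(-2, ∅)}), w↦thunk((let y = (let q = 4 in q) in (if0 (v + 2) then 1 else v)), {v↦thunk(-2, ∅)}), v↦thunk(-2, ∅)}; St=∅⟩
→ final value 0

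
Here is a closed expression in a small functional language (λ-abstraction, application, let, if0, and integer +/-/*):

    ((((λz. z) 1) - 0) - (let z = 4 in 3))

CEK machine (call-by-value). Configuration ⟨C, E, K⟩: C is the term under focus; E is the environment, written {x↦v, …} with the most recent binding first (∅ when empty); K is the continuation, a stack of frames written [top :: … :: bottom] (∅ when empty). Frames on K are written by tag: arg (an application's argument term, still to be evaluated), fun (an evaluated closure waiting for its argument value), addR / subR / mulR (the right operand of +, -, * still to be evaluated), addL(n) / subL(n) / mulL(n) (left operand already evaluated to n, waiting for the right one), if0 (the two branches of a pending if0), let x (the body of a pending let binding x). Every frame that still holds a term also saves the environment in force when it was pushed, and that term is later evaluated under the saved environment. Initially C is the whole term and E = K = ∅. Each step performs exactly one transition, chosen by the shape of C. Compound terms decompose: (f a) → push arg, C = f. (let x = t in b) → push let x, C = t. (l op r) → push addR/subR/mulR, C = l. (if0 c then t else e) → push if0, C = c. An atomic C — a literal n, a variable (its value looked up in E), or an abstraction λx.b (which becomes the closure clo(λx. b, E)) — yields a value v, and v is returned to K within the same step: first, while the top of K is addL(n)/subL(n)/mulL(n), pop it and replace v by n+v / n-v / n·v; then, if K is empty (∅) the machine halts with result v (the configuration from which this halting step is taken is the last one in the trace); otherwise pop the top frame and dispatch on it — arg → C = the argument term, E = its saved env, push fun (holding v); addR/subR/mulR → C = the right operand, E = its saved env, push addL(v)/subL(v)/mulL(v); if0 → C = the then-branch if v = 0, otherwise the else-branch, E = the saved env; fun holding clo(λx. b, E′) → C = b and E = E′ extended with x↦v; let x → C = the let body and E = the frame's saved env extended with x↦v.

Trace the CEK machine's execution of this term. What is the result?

Answer: -2

Execution trace:
t=0: ⟨C=((((λz. z) 1) - 0) - (let z = 4 in 3)); E=∅; K=∅⟩
t=1: ⟨C=(((λz. z) 1) - 0); E=∅; K=[subR]⟩
t=2: ⟨C=((λz. z) 1); E=∅; K=[subR :: subR]⟩
t=3: ⟨C=(λz. z); E=∅; K=[arg :: subR :: subR]⟩
t=4: ⟨C=1; E=∅; K=[fun :: subR :: subR]⟩
t=5: ⟨C=z; E={z↦1}; K=[subR :: subR]⟩
t=6: ⟨C=0; E=∅; K=[subL(1) :: subR]⟩
t=7: ⟨C=(let z = 4 in 3); E=∅; K=[subL(1)]⟩
t=8: ⟨C=4; E=∅; K=[let z :: subL(1)]⟩
t=9: ⟨C=3; E={z↦4}; K=[subL(1)]⟩
→ final value -2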